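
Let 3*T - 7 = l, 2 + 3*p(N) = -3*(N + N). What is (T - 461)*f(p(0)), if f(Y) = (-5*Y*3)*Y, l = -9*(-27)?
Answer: 22660/9 ≈ 2517.8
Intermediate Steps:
p(N) = -⅔ - 2*N (p(N) = -⅔ + (-3*(N + N))/3 = -⅔ + (-6*N)/3 = -⅔ - 2*N)
l = 243
T = 250/3 (T = 7/3 + (⅓)*243 = 7/3 + 81 = 250/3 ≈ 83.333)
f(Y) = -15*Y² (f(Y) = (-15*Y)*Y = -15*Y²)
(T - 461)*f(p(0)) = (250/3 - 461)*(-15*(-⅔ - 2*0)²) = -(-5665)*(-⅔ + 0)² = -(-5665)*(-⅔)² = -(-5665)*4/9 = -1133/3*(-20/3) = 22660/9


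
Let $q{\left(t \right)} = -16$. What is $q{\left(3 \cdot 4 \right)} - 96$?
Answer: $-112$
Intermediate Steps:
$q{\left(3 \cdot 4 \right)} - 96 = -16 - 96 = -112$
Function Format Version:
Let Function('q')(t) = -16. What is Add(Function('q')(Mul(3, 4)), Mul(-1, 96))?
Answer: -112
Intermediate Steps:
Add(Function('q')(Mul(3, 4)), Mul(-1, 96)) = Add(-16, Mul(-1, 96)) = Add(-16, -96) = -112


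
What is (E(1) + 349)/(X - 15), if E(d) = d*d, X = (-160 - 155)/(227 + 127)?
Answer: -1652/75 ≈ -22.027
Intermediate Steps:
X = -105/118 (X = -315/354 = -315*1/354 = -105/118 ≈ -0.88983)
E(d) = d**2
(E(1) + 349)/(X - 15) = (1**2 + 349)/(-105/118 - 15) = (1 + 349)/(-1875/118) = 350*(-118/1875) = -1652/75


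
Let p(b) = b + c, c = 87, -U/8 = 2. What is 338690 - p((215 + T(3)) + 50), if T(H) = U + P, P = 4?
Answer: 338350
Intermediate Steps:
U = -16 (U = -8*2 = -16)
T(H) = -12 (T(H) = -16 + 4 = -12)
p(b) = 87 + b (p(b) = b + 87 = 87 + b)
338690 - p((215 + T(3)) + 50) = 338690 - (87 + ((215 - 12) + 50)) = 338690 - (87 + (203 + 50)) = 338690 - (87 + 253) = 338690 - 1*340 = 338690 - 340 = 338350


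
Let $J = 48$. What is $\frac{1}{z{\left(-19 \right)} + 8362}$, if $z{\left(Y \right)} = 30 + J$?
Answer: $\frac{1}{8440} \approx 0.00011848$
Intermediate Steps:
$z{\left(Y \right)} = 78$ ($z{\left(Y \right)} = 30 + 48 = 78$)
$\frac{1}{z{\left(-19 \right)} + 8362} = \frac{1}{78 + 8362} = \frac{1}{8440}$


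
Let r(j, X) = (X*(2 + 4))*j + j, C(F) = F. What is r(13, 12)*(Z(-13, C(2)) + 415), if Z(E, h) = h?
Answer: 395733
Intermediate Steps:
r(j, X) = j + 6*X*j (r(j, X) = (X*6)*j + j = (6*X)*j + j = 6*X*j + j = j + 6*X*j)
r(13, 12)*(Z(-13, C(2)) + 415) = (13*(1 + 6*12))*(2 + 415) = (13*(1 + 72))*417 = (13*73)*417 = 949*417 = 395733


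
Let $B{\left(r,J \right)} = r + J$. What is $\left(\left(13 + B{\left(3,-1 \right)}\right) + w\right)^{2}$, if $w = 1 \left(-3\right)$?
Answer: $144$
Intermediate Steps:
$w = -3$
$B{\left(r,J \right)} = J + r$
$\left(\left(13 + B{\left(3,-1 \right)}\right) + w\right)^{2} = \left(\left(13 + \left(-1 + 3\right)\right) - 3\right)^{2} = \left(\left(13 + 2\right) - 3\right)^{2} = \left(15 - 3\right)^{2} = 12^{2} = 144$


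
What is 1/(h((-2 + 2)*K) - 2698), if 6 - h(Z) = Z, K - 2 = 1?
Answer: -1/2692 ≈ -0.00037147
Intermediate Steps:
K = 3 (K = 2 + 1 = 3)
h(Z) = 6 - Z
1/(h((-2 + 2)*K) - 2698) = 1/((6 - (-2 + 2)*3) - 2698) = 1/((6 - 0*3) - 2698) = 1/((6 - 1*0) - 2698) = 1/((6 + 0) - 2698) = 1/(6 - 2698) = 1/(-2692) = -1/2692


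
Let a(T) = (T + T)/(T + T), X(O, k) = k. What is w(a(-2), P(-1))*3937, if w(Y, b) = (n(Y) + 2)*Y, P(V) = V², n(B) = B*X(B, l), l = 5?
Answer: 27559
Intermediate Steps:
a(T) = 1 (a(T) = (2*T)/((2*T)) = (2*T)*(1/(2*T)) = 1)
n(B) = 5*B (n(B) = B*5 = 5*B)
w(Y, b) = Y*(2 + 5*Y) (w(Y, b) = (5*Y + 2)*Y = (2 + 5*Y)*Y = Y*(2 + 5*Y))
w(a(-2), P(-1))*3937 = (1*(2 + 5*1))*3937 = (1*(2 + 5))*3937 = (1*7)*3937 = 7*3937 = 27559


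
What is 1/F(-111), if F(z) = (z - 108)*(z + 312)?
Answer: -1/44019 ≈ -2.2717e-5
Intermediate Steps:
F(z) = (-108 + z)*(312 + z)
1/F(-111) = 1/(-33696 + (-111)² + 204*(-111)) = 1/(-33696 + 12321 - 22644) = 1/(-44019) = -1/44019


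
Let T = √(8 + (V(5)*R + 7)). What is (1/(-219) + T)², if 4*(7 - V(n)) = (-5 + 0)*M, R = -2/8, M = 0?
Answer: 2541937/191844 - √53/219 ≈ 13.217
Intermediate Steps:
R = -¼ (R = -2*⅛ = -¼ ≈ -0.25000)
V(n) = 7 (V(n) = 7 - (-5 + 0)*0/4 = 7 - (-5)*0/4 = 7 - ¼*0 = 7 + 0 = 7)
T = √53/2 (T = √(8 + (7*(-¼) + 7)) = √(8 + (-7/4 + 7)) = √(8 + 21/4) = √(53/4) = √53/2 ≈ 3.6401)
(1/(-219) + T)² = (1/(-219) + √53/2)² = (-1/219 + √53/2)²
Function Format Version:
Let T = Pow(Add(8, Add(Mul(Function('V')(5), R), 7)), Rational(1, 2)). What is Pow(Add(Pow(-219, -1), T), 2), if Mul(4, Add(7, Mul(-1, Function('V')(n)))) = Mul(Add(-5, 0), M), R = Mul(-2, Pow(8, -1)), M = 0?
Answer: Add(Rational(2541937, 191844), Mul(Rational(-1, 219), Pow(53, Rational(1, 2)))) ≈ 13.217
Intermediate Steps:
R = Rational(-1, 4) (R = Mul(-2, Rational(1, 8)) = Rational(-1, 4) ≈ -0.25000)
Function('V')(n) = 7 (Function('V')(n) = Add(7, Mul(Rational(-1, 4), Mul(Add(-5, 0), 0))) = Add(7, Mul(Rational(-1, 4), Mul(-5, 0))) = Add(7, Mul(Rational(-1, 4), 0)) = Add(7, 0) = 7)
T = Mul(Rational(1, 2), Pow(53, Rational(1, 2))) (T = Pow(Add(8, Add(Mul(7, Rational(-1, 4)), 7)), Rational(1, 2)) = Pow(Add(8, Add(Rational(-7, 4), 7)), Rational(1, 2)) = Pow(Add(8, Rational(21, 4)), Rational(1, 2)) = Pow(Rational(53, 4), Rational(1, 2)) = Mul(Rational(1, 2), Pow(53, Rational(1, 2))) ≈ 3.6401)
Pow(Add(Pow(-219, -1), T), 2) = Pow(Add(Pow(-219, -1), Mul(Rational(1, 2), Pow(53, Rational(1, 2)))), 2) = Pow(Add(Rational(-1, 219), Mul(Rational(1, 2), Pow(53, Rational(1, 2)))), 2)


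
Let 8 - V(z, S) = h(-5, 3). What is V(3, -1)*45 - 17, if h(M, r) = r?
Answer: 208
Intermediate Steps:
V(z, S) = 5 (V(z, S) = 8 - 1*3 = 8 - 3 = 5)
V(3, -1)*45 - 17 = 5*45 - 17 = 225 - 17 = 208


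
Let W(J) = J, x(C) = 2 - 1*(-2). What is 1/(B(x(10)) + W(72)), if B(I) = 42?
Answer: 1/114 ≈ 0.0087719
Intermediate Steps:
x(C) = 4 (x(C) = 2 + 2 = 4)
1/(B(x(10)) + W(72)) = 1/(42 + 72) = 1/114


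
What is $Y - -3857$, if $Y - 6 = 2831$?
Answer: $6694$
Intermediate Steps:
$Y = 2837$ ($Y = 6 + 2831 = 2837$)
$Y - -3857 = 2837 - -3857 = 2837 + 3857 = 6694$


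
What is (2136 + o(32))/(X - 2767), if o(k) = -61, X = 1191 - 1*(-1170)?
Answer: -2075/406 ≈ -5.1108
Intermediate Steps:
X = 2361 (X = 1191 + 1170 = 2361)
(2136 + o(32))/(X - 2767) = (2136 - 61)/(2361 - 2767) = 2075/(-406) = 2075*(-1/406) = -2075/406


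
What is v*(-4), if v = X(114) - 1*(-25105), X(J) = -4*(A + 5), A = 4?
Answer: -100276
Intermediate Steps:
X(J) = -36 (X(J) = -4*(4 + 5) = -4*9 = -36)
v = 25069 (v = -36 - 1*(-25105) = -36 + 25105 = 25069)
v*(-4) = 25069*(-4) = -100276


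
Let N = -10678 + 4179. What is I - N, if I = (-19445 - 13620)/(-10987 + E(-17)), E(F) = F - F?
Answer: 71437578/10987 ≈ 6502.0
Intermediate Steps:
N = -6499
E(F) = 0
I = 33065/10987 (I = (-19445 - 13620)/(-10987 + 0) = -33065/(-10987) = -33065*(-1/10987) = 33065/10987 ≈ 3.0095)
I - N = 33065/10987 - 1*(-6499) = 33065/10987 + 6499 = 71437578/10987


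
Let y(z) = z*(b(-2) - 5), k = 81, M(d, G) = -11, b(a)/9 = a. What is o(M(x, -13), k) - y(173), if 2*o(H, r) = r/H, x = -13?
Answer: 87457/22 ≈ 3975.3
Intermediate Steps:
b(a) = 9*a
o(H, r) = r/(2*H) (o(H, r) = (r/H)/2 = r/(2*H))
y(z) = -23*z (y(z) = z*(9*(-2) - 5) = z*(-18 - 5) = z*(-23) = -23*z)
o(M(x, -13), k) - y(173) = (½)*81/(-11) - (-23)*173 = (½)*81*(-1/11) - 1*(-3979) = -81/22 + 3979 = 87457/22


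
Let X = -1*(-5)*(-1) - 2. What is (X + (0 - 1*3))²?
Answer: 100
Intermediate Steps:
X = -7 (X = 5*(-1) - 2 = -5 - 2 = -7)
(X + (0 - 1*3))² = (-7 + (0 - 1*3))² = (-7 + (0 - 3))² = (-7 - 3)² = (-10)² = 100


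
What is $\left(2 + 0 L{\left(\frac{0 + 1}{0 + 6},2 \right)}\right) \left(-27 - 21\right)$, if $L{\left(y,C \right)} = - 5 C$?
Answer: $-96$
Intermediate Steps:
$\left(2 + 0 L{\left(\frac{0 + 1}{0 + 6},2 \right)}\right) \left(-27 - 21\right) = \left(2 + 0 \left(\left(-5\right) 2\right)\right) \left(-27 - 21\right) = \left(2 + 0 \left(-10\right)\right) \left(-27 - 21\right) = \left(2 + 0\right) \left(-27 - 21\right) = 2 \left(-48\right) = -96$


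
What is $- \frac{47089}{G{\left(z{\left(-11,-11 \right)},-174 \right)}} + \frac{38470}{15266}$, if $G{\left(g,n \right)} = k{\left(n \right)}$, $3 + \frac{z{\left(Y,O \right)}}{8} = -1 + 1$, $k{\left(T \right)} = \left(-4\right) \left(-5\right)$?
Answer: $- \frac{359045637}{152660} \approx -2351.9$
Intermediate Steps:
$k{\left(T \right)} = 20$
$z{\left(Y,O \right)} = -24$ ($z{\left(Y,O \right)} = -24 + 8 \left(-1 + 1\right) = -24 + 8 \cdot 0 = -24 + 0 = -24$)
$G{\left(g,n \right)} = 20$
$- \frac{47089}{G{\left(z{\left(-11,-11 \right)},-174 \right)}} + \frac{38470}{15266} = - \frac{47089}{20} + \frac{38470}{15266} = \left(-47089\right) \frac{1}{20} + 38470 \cdot \frac{1}{15266} = - \frac{47089}{20} + \frac{19235}{7633} = - \frac{359045637}{152660}$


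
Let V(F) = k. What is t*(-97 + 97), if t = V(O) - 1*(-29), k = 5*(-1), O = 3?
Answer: 0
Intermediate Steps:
k = -5
V(F) = -5
t = 24 (t = -5 - 1*(-29) = -5 + 29 = 24)
t*(-97 + 97) = 24*(-97 + 97) = 24*0 = 0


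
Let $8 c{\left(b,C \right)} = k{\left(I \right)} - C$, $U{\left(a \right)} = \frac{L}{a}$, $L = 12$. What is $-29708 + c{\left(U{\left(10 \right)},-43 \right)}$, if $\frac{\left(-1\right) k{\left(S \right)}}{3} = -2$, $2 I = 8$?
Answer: $- \frac{237615}{8} \approx -29702.0$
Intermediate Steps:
$I = 4$ ($I = \frac{1}{2} \cdot 8 = 4$)
$k{\left(S \right)} = 6$ ($k{\left(S \right)} = \left(-3\right) \left(-2\right) = 6$)
$U{\left(a \right)} = \frac{12}{a}$
$c{\left(b,C \right)} = \frac{3}{4} - \frac{C}{8}$ ($c{\left(b,C \right)} = \frac{6 - C}{8} = \frac{3}{4} - \frac{C}{8}$)
$-29708 + c{\left(U{\left(10 \right)},-43 \right)} = -29708 + \left(\frac{3}{4} - - \frac{43}{8}\right) = -29708 + \left(\frac{3}{4} + \frac{43}{8}\right) = -29708 + \frac{49}{8} = - \frac{237615}{8}$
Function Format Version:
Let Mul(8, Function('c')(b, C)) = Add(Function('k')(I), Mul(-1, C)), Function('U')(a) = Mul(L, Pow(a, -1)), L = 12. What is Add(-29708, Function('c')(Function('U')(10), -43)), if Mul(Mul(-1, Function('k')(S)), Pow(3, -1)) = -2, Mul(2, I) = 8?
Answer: Rational(-237615, 8) ≈ -29702.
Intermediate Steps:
I = 4 (I = Mul(Rational(1, 2), 8) = 4)
Function('k')(S) = 6 (Function('k')(S) = Mul(-3, -2) = 6)
Function('U')(a) = Mul(12, Pow(a, -1))
Function('c')(b, C) = Add(Rational(3, 4), Mul(Rational(-1, 8), C)) (Function('c')(b, C) = Mul(Rational(1, 8), Add(6, Mul(-1, C))) = Add(Rational(3, 4), Mul(Rational(-1, 8), C)))
Add(-29708, Function('c')(Function('U')(10), -43)) = Add(-29708, Add(Rational(3, 4), Mul(Rational(-1, 8), -43))) = Add(-29708, Add(Rational(3, 4), Rational(43, 8))) = Add(-29708, Rational(49, 8)) = Rational(-237615, 8)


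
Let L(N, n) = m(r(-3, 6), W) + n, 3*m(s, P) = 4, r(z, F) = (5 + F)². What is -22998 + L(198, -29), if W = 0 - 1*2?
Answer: -69077/3 ≈ -23026.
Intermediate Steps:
W = -2 (W = 0 - 2 = -2)
m(s, P) = 4/3 (m(s, P) = (⅓)*4 = 4/3)
L(N, n) = 4/3 + n
-22998 + L(198, -29) = -22998 + (4/3 - 29) = -22998 - 83/3 = -69077/3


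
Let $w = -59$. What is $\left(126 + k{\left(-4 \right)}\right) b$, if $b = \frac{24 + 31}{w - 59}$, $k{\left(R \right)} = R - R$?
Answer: $- \frac{3465}{59} \approx -58.729$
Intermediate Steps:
$k{\left(R \right)} = 0$
$b = - \frac{55}{118}$ ($b = \frac{24 + 31}{-59 - 59} = \frac{55}{-118} = 55 \left(- \frac{1}{118}\right) = - \frac{55}{118} \approx -0.4661$)
$\left(126 + k{\left(-4 \right)}\right) b = \left(126 + 0\right) \left(- \frac{55}{118}\right) = 126 \left(- \frac{55}{118}\right) = - \frac{3465}{59}$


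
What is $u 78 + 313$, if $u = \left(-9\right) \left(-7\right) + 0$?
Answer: $5227$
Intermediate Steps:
$u = 63$ ($u = 63 + 0 = 63$)
$u 78 + 313 = 63 \cdot 78 + 313 = 4914 + 313 = 5227$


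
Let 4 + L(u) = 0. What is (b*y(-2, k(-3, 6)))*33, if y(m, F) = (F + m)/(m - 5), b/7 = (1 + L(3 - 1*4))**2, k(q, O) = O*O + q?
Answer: -9207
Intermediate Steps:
L(u) = -4 (L(u) = -4 + 0 = -4)
k(q, O) = q + O**2 (k(q, O) = O**2 + q = q + O**2)
b = 63 (b = 7*(1 - 4)**2 = 7*(-3)**2 = 7*9 = 63)
y(m, F) = (F + m)/(-5 + m)
(b*y(-2, k(-3, 6)))*33 = (63*(((-3 + 6**2) - 2)/(-5 - 2)))*33 = (63*(((-3 + 36) - 2)/(-7)))*33 = (63*(-(33 - 2)/7))*33 = (63*(-1/7*31))*33 = (63*(-31/7))*33 = -279*33 = -9207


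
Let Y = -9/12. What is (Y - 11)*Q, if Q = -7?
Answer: 329/4 ≈ 82.250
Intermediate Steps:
Y = -¾ (Y = -9*1/12 = -¾ ≈ -0.75000)
(Y - 11)*Q = (-¾ - 11)*(-7) = -47/4*(-7) = 329/4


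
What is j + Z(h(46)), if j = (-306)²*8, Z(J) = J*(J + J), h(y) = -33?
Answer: 751266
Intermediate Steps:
Z(J) = 2*J² (Z(J) = J*(2*J) = 2*J²)
j = 749088 (j = 93636*8 = 749088)
j + Z(h(46)) = 749088 + 2*(-33)² = 749088 + 2*1089 = 749088 + 2178 = 751266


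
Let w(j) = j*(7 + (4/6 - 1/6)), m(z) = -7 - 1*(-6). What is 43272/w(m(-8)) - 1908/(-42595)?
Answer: -245754204/42595 ≈ -5769.6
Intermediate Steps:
m(z) = -1 (m(z) = -7 + 6 = -1)
w(j) = 15*j/2 (w(j) = j*(7 + (4*(⅙) - 1*⅙)) = j*(7 + (⅔ - ⅙)) = j*(7 + ½) = j*(15/2) = 15*j/2)
43272/w(m(-8)) - 1908/(-42595) = 43272/(((15/2)*(-1))) - 1908/(-42595) = 43272/(-15/2) - 1908*(-1/42595) = 43272*(-2/15) + 1908/42595 = -28848/5 + 1908/42595 = -245754204/42595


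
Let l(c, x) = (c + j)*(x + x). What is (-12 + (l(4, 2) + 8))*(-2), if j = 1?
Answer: -32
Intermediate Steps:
l(c, x) = 2*x*(1 + c) (l(c, x) = (c + 1)*(x + x) = (1 + c)*(2*x) = 2*x*(1 + c))
(-12 + (l(4, 2) + 8))*(-2) = (-12 + (2*2*(1 + 4) + 8))*(-2) = (-12 + (2*2*5 + 8))*(-2) = (-12 + (20 + 8))*(-2) = (-12 + 28)*(-2) = 16*(-2) = -32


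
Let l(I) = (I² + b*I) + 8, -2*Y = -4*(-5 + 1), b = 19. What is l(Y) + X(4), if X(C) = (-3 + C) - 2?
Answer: -81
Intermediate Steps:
X(C) = -5 + C
Y = -8 (Y = -(-2)*(-5 + 1) = -(-2)*(-4) = -½*16 = -8)
l(I) = 8 + I² + 19*I (l(I) = (I² + 19*I) + 8 = 8 + I² + 19*I)
l(Y) + X(4) = (8 + (-8)² + 19*(-8)) + (-5 + 4) = (8 + 64 - 152) - 1 = -80 - 1 = -81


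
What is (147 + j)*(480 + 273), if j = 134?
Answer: 211593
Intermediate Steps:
(147 + j)*(480 + 273) = (147 + 134)*(480 + 273) = 281*753 = 211593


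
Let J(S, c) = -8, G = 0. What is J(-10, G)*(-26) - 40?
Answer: 168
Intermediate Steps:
J(-10, G)*(-26) - 40 = -8*(-26) - 40 = 208 - 40 = 168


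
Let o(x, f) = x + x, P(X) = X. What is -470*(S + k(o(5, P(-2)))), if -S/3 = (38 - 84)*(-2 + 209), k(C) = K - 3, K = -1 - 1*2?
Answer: -13423200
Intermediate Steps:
K = -3 (K = -1 - 2 = -3)
o(x, f) = 2*x
k(C) = -6 (k(C) = -3 - 3 = -6)
S = 28566 (S = -3*(38 - 84)*(-2 + 209) = -(-138)*207 = -3*(-9522) = 28566)
-470*(S + k(o(5, P(-2)))) = -470*(28566 - 6) = -470*28560 = -13423200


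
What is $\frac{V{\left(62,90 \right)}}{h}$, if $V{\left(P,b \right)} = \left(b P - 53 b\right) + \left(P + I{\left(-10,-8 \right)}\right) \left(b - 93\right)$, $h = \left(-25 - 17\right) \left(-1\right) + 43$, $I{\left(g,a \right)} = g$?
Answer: $\frac{654}{85} \approx 7.6941$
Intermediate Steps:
$h = 85$ ($h = \left(-42\right) \left(-1\right) + 43 = 42 + 43 = 85$)
$V{\left(P,b \right)} = - 53 b + P b + \left(-93 + b\right) \left(-10 + P\right)$ ($V{\left(P,b \right)} = \left(b P - 53 b\right) + \left(P - 10\right) \left(b - 93\right) = \left(P b - 53 b\right) + \left(-10 + P\right) \left(-93 + b\right) = \left(- 53 b + P b\right) + \left(-93 + b\right) \left(-10 + P\right) = - 53 b + P b + \left(-93 + b\right) \left(-10 + P\right)$)
$\frac{V{\left(62,90 \right)}}{h} = \frac{930 - 5766 - 5670 + 2 \cdot 62 \cdot 90}{85} = \left(930 - 5766 - 5670 + 11160\right) \frac{1}{85} = 654 \cdot \frac{1}{85} = \frac{654}{85}$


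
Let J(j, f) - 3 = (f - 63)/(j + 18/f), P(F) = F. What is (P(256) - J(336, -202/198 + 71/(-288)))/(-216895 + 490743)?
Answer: 1035834416137/1120306086383616 ≈ 0.00092460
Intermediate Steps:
J(j, f) = 3 + (-63 + f)/(j + 18/f) (J(j, f) = 3 + (f - 63)/(j + 18/f) = 3 + (-63 + f)/(j + 18/f))
(P(256) - J(336, -202/198 + 71/(-288)))/(-216895 + 490743) = (256 - (54 + (-202/198 + 71/(-288))² - 63*(-202/198 + 71/(-288)) + 3*(-202/198 + 71/(-288))*336)/(18 + (-202/198 + 71/(-288))*336))/(-216895 + 490743) = (256 - (54 + (-202*1/198 + 71*(-1/288))² - 63*(-202*1/198 + 71*(-1/288)) + 3*(-202*1/198 + 71*(-1/288))*336)/(18 + (-202*1/198 + 71*(-1/288))*336))/273848 = (256 - (54 + (-101/99 - 71/288)² - 63*(-101/99 - 71/288) + 3*(-101/99 - 71/288)*336)/(18 + (-101/99 - 71/288)*336))*(1/273848) = (256 - (54 + (-4013/3168)² - 63*(-4013/3168) + 3*(-4013/3168)*336)/(18 - 4013/3168*336))*(1/273848) = (256 - (54 + 16104169/10036224 + 28091/352 - 28091/22)/(18 - 28091/66))*(1/273848) = (256 - (-11455898615)/((-26903/66)*10036224))*(1/273848) = (256 - (-66)*(-11455898615)/(26903*10036224))*(1/273848) = (256 - 1*11455898615/4090977792)*(1/273848) = (256 - 11455898615/4090977792)*(1/273848) = (1035834416137/4090977792)*(1/273848) = 1035834416137/1120306086383616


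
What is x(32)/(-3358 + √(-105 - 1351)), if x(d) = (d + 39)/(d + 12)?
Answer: -119209/248107640 - 71*I*√91/124053820 ≈ -0.00048047 - 5.4597e-6*I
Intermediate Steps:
x(d) = (39 + d)/(12 + d)
x(32)/(-3358 + √(-105 - 1351)) = ((39 + 32)/(12 + 32))/(-3358 + √(-105 - 1351)) = (71/44)/(-3358 + √(-1456)) = ((1/44)*71)/(-3358 + 4*I*√91) = 71/(44*(-3358 + 4*I*√91))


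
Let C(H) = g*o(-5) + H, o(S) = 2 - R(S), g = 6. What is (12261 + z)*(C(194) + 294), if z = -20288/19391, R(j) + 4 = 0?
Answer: 124571967812/19391 ≈ 6.4242e+6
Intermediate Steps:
R(j) = -4 (R(j) = -4 + 0 = -4)
z = -20288/19391 (z = -20288*1/19391 = -20288/19391 ≈ -1.0463)
o(S) = 6 (o(S) = 2 - 1*(-4) = 2 + 4 = 6)
C(H) = 36 + H (C(H) = 6*6 + H = 36 + H)
(12261 + z)*(C(194) + 294) = (12261 - 20288/19391)*((36 + 194) + 294) = 237732763*(230 + 294)/19391 = (237732763/19391)*524 = 124571967812/19391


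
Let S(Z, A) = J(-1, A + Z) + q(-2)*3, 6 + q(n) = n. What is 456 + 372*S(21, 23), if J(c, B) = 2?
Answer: -7728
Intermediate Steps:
q(n) = -6 + n
S(Z, A) = -22 (S(Z, A) = 2 + (-6 - 2)*3 = 2 - 8*3 = 2 - 24 = -22)
456 + 372*S(21, 23) = 456 + 372*(-22) = 456 - 8184 = -7728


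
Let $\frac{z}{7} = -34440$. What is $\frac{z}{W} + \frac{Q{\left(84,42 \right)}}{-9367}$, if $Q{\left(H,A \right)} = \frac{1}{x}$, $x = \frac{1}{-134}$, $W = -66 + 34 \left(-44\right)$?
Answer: $\frac{1129202834}{7315627} \approx 154.35$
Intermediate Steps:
$z = -241080$ ($z = 7 \left(-34440\right) = -241080$)
$W = -1562$ ($W = -66 - 1496 = -1562$)
$x = - \frac{1}{134} \approx -0.0074627$
$Q{\left(H,A \right)} = -134$ ($Q{\left(H,A \right)} = \frac{1}{- \frac{1}{134}} = -134$)
$\frac{z}{W} + \frac{Q{\left(84,42 \right)}}{-9367} = - \frac{241080}{-1562} - \frac{134}{-9367} = \left(-241080\right) \left(- \frac{1}{1562}\right) - - \frac{134}{9367} = \frac{120540}{781} + \frac{134}{9367} = \frac{1129202834}{7315627}$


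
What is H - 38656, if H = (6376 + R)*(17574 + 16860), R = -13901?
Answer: -259154506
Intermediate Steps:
H = -259115850 (H = (6376 - 13901)*(17574 + 16860) = -7525*34434 = -259115850)
H - 38656 = -259115850 - 38656 = -259154506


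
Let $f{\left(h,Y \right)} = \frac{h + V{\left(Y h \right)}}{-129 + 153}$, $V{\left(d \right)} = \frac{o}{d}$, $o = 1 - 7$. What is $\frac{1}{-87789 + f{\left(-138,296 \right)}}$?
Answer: $- \frac{163392}{14344959791} \approx -1.139 \cdot 10^{-5}$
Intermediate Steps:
$o = -6$ ($o = 1 - 7 = -6$)
$V{\left(d \right)} = - \frac{6}{d}$
$f{\left(h,Y \right)} = \frac{h}{24} - \frac{1}{4 Y h}$ ($f{\left(h,Y \right)} = \frac{h - \frac{6}{Y h}}{-129 + 153} = \frac{h - 6 \frac{1}{Y h}}{24} = \left(h - \frac{6}{Y h}\right) \frac{1}{24} = \frac{h}{24} - \frac{1}{4 Y h}$)
$\frac{1}{-87789 + f{\left(-138,296 \right)}} = \frac{1}{-87789 - \left(\frac{23}{4} + \frac{1}{4 \cdot 296 \left(-138\right)}\right)} = \frac{1}{-87789 - \left(\frac{23}{4} + \frac{1}{1184} \left(- \frac{1}{138}\right)\right)} = \frac{1}{-87789 + \left(- \frac{23}{4} + \frac{1}{163392}\right)} = \frac{1}{-87789 - \frac{939503}{163392}} = \frac{1}{- \frac{14344959791}{163392}} = - \frac{163392}{14344959791}$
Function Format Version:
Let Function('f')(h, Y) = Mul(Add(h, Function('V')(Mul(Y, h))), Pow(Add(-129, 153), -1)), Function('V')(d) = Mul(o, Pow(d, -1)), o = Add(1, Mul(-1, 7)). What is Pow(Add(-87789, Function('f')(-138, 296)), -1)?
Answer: Rational(-163392, 14344959791) ≈ -1.1390e-5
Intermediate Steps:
o = -6 (o = Add(1, -7) = -6)
Function('V')(d) = Mul(-6, Pow(d, -1))
Function('f')(h, Y) = Add(Mul(Rational(1, 24), h), Mul(Rational(-1, 4), Pow(Y, -1), Pow(h, -1))) (Function('f')(h, Y) = Mul(Add(h, Mul(-6, Pow(Mul(Y, h), -1))), Pow(Add(-129, 153), -1)) = Mul(Add(h, Mul(-6, Mul(Pow(Y, -1), Pow(h, -1)))), Pow(24, -1)) = Mul(Add(h, Mul(-6, Pow(Y, -1), Pow(h, -1))), Rational(1, 24)) = Add(Mul(Rational(1, 24), h), Mul(Rational(-1, 4), Pow(Y, -1), Pow(h, -1))))
Pow(Add(-87789, Function('f')(-138, 296)), -1) = Pow(Add(-87789, Add(Mul(Rational(1, 24), -138), Mul(Rational(-1, 4), Pow(296, -1), Pow(-138, -1)))), -1) = Pow(Add(-87789, Add(Rational(-23, 4), Mul(Rational(-1, 4), Rational(1, 296), Rational(-1, 138)))), -1) = Pow(Add(-87789, Add(Rational(-23, 4), Rational(1, 163392))), -1) = Pow(Add(-87789, Rational(-939503, 163392)), -1) = Pow(Rational(-14344959791, 163392), -1) = Rational(-163392, 14344959791)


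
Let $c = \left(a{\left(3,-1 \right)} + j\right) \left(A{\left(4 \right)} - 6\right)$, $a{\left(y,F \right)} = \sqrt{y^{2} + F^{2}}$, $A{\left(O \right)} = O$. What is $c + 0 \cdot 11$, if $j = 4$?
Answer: $-8 - 2 \sqrt{10} \approx -14.325$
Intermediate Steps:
$a{\left(y,F \right)} = \sqrt{F^{2} + y^{2}}$
$c = -8 - 2 \sqrt{10}$ ($c = \left(\sqrt{\left(-1\right)^{2} + 3^{2}} + 4\right) \left(4 - 6\right) = \left(\sqrt{1 + 9} + 4\right) \left(-2\right) = \left(\sqrt{10} + 4\right) \left(-2\right) = \left(4 + \sqrt{10}\right) \left(-2\right) = -8 - 2 \sqrt{10} \approx -14.325$)
$c + 0 \cdot 11 = \left(-8 - 2 \sqrt{10}\right) + 0 \cdot 11 = \left(-8 - 2 \sqrt{10}\right) + 0 = -8 - 2 \sqrt{10}$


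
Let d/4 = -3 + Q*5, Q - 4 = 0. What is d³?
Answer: 314432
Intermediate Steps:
Q = 4 (Q = 4 + 0 = 4)
d = 68 (d = 4*(-3 + 4*5) = 4*(-3 + 20) = 4*17 = 68)
d³ = 68³ = 314432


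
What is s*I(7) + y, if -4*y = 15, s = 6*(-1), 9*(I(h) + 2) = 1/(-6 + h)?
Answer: 91/12 ≈ 7.5833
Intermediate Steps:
I(h) = -2 + 1/(9*(-6 + h))
s = -6
y = -15/4 (y = -1/4*15 = -15/4 ≈ -3.7500)
s*I(7) + y = -2*(109 - 18*7)/(3*(-6 + 7)) - 15/4 = -2*(109 - 126)/(3*1) - 15/4 = -2*(-17)/3 - 15/4 = -6*(-17/9) - 15/4 = 34/3 - 15/4 = 91/12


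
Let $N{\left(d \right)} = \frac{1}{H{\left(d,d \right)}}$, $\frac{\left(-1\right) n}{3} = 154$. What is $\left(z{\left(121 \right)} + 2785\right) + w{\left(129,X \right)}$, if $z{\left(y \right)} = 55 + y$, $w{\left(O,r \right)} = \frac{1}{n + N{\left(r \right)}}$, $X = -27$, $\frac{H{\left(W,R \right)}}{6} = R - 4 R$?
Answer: $\frac{664835805}{224531} \approx 2961.0$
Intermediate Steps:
$n = -462$ ($n = \left(-3\right) 154 = -462$)
$H{\left(W,R \right)} = - 18 R$ ($H{\left(W,R \right)} = 6 \left(R - 4 R\right) = 6 \left(- 3 R\right) = - 18 R$)
$N{\left(d \right)} = - \frac{1}{18 d}$ ($N{\left(d \right)} = \frac{1}{\left(-18\right) d} = - \frac{1}{18 d}$)
$w{\left(O,r \right)} = \frac{1}{-462 - \frac{1}{18 r}}$
$\left(z{\left(121 \right)} + 2785\right) + w{\left(129,X \right)} = \left(\left(55 + 121\right) + 2785\right) - - \frac{486}{1 + 8316 \left(-27\right)} = \left(176 + 2785\right) - - \frac{486}{1 - 224532} = 2961 - - \frac{486}{-224531} = 2961 - \left(-486\right) \left(- \frac{1}{224531}\right) = 2961 - \frac{486}{224531} = \frac{664835805}{224531}$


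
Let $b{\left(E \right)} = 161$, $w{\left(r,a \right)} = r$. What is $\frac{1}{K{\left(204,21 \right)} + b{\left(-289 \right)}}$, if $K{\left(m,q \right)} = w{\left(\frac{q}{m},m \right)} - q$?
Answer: $\frac{68}{9527} \approx 0.0071376$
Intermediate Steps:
$K{\left(m,q \right)} = - q + \frac{q}{m}$ ($K{\left(m,q \right)} = \frac{q}{m} - q = - q + \frac{q}{m}$)
$\frac{1}{K{\left(204,21 \right)} + b{\left(-289 \right)}} = \frac{1}{\left(\left(-1\right) 21 + \frac{21}{204}\right) + 161} = \frac{1}{\left(-21 + 21 \cdot \frac{1}{204}\right) + 161} = \frac{1}{\left(-21 + \frac{7}{68}\right) + 161} = \frac{1}{- \frac{1421}{68} + 161} = \frac{1}{\frac{9527}{68}} = \frac{68}{9527}$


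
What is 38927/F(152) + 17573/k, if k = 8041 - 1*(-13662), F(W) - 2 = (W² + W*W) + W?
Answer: 1659552107/1006194486 ≈ 1.6493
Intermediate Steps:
F(W) = 2 + W + 2*W² (F(W) = 2 + ((W² + W*W) + W) = 2 + ((W² + W²) + W) = 2 + (2*W² + W) = 2 + (W + 2*W²) = 2 + W + 2*W²)
k = 21703 (k = 8041 + 13662 = 21703)
38927/F(152) + 17573/k = 38927/(2 + 152 + 2*152²) + 17573/21703 = 38927/(2 + 152 + 2*23104) + 17573*(1/21703) = 38927/(2 + 152 + 46208) + 17573/21703 = 38927/46362 + 17573/21703 = 1659552107/1006194486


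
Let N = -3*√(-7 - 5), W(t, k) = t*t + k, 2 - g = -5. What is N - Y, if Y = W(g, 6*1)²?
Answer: -3025 - 6*I*√3 ≈ -3025.0 - 10.392*I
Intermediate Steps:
g = 7 (g = 2 - 1*(-5) = 2 + 5 = 7)
W(t, k) = k + t² (W(t, k) = t² + k = k + t²)
Y = 3025 (Y = (6*1 + 7²)² = (6 + 49)² = 55² = 3025)
N = -6*I*√3 ≈ -10.392*I
N - Y = -6*I*√3 - 1*3025 = -6*I*√3 - 3025 = -3025 - 6*I*√3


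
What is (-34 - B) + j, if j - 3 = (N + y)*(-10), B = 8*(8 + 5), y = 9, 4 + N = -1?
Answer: -175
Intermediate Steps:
N = -5 (N = -4 - 1 = -5)
B = 104 (B = 8*13 = 104)
j = -37 (j = 3 + (-5 + 9)*(-10) = 3 + 4*(-10) = 3 - 40 = -37)
(-34 - B) + j = (-34 - 1*104) - 37 = (-34 - 104) - 37 = -138 - 37 = -175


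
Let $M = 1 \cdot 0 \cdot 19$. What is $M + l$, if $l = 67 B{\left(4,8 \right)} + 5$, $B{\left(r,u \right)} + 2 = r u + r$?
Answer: $2283$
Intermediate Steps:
$B{\left(r,u \right)} = -2 + r + r u$ ($B{\left(r,u \right)} = -2 + \left(r u + r\right) = -2 + \left(r + r u\right) = -2 + r + r u$)
$l = 2283$ ($l = 67 \left(-2 + 4 + 4 \cdot 8\right) + 5 = 67 \left(-2 + 4 + 32\right) + 5 = 67 \cdot 34 + 5 = 2278 + 5 = 2283$)
$M = 0$ ($M = 0 \cdot 19 = 0$)
$M + l = 0 + 2283 = 2283$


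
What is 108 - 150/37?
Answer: 3846/37 ≈ 103.95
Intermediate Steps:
108 - 150/37 = 3846/37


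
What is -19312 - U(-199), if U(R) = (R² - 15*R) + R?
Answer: -61699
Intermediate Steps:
U(R) = R² - 14*R
-19312 - U(-199) = -19312 - (-199)*(-14 - 199) = -19312 - (-199)*(-213) = -19312 - 1*42387 = -19312 - 42387 = -61699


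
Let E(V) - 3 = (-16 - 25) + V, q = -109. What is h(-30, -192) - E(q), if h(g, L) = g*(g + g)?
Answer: 1947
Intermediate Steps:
h(g, L) = 2*g² (h(g, L) = g*(2*g) = 2*g²)
E(V) = -38 + V (E(V) = 3 + ((-16 - 25) + V) = 3 + (-41 + V) = -38 + V)
h(-30, -192) - E(q) = 2*(-30)² - (-38 - 109) = 2*900 - 1*(-147) = 1800 + 147 = 1947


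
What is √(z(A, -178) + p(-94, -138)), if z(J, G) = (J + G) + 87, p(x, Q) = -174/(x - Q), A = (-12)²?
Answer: √23738/22 ≈ 7.0032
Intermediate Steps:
A = 144
z(J, G) = 87 + G + J (z(J, G) = (G + J) + 87 = 87 + G + J)
√(z(A, -178) + p(-94, -138)) = √((87 - 178 + 144) + 174/(-138 - 1*(-94))) = √(53 + 174/(-138 + 94)) = √(53 + 174/(-44)) = √(53 + 174*(-1/44)) = √(53 - 87/22) = √(1079/22) = √23738/22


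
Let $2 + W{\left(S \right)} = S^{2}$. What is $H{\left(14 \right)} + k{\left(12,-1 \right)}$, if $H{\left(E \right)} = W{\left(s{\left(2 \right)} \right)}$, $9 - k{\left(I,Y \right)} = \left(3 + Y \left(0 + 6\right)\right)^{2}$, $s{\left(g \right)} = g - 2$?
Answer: $-2$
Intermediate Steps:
$s{\left(g \right)} = -2 + g$
$W{\left(S \right)} = -2 + S^{2}$
$k{\left(I,Y \right)} = 9 - \left(3 + 6 Y\right)^{2}$ ($k{\left(I,Y \right)} = 9 - \left(3 + Y \left(0 + 6\right)\right)^{2} = 9 - \left(3 + Y 6\right)^{2} = 9 - \left(3 + 6 Y\right)^{2}$)
$H{\left(E \right)} = -2$ ($H{\left(E \right)} = -2 + \left(-2 + 2\right)^{2} = -2 + 0^{2} = -2 + 0 = -2$)
$H{\left(14 \right)} + k{\left(12,-1 \right)} = -2 - - 36 \left(1 - 1\right) = -2 - \left(-36\right) 0 = -2 + 0 = -2$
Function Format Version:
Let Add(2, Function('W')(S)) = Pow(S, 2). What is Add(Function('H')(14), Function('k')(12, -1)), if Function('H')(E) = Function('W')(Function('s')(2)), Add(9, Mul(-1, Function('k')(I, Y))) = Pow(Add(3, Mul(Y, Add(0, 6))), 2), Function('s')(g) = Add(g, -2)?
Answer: -2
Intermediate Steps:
Function('s')(g) = Add(-2, g)
Function('W')(S) = Add(-2, Pow(S, 2))
Function('k')(I, Y) = Add(9, Mul(-1, Pow(Add(3, Mul(6, Y)), 2))) (Function('k')(I, Y) = Add(9, Mul(-1, Pow(Add(3, Mul(Y, Add(0, 6))), 2))) = Add(9, Mul(-1, Pow(Add(3, Mul(Y, 6)), 2))) = Add(9, Mul(-1, Pow(Add(3, Mul(6, Y)), 2))))
Function('H')(E) = -2 (Function('H')(E) = Add(-2, Pow(Add(-2, 2), 2)) = Add(-2, Pow(0, 2)) = Add(-2, 0) = -2)
Add(Function('H')(14), Function('k')(12, -1)) = Add(-2, Mul(-36, -1, Add(1, -1))) = Add(-2, Mul(-36, -1, 0)) = Add(-2, 0) = -2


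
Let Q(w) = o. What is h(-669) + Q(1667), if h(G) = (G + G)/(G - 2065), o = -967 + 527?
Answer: -600811/1367 ≈ -439.51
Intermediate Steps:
o = -440
Q(w) = -440
h(G) = 2*G/(-2065 + G) (h(G) = (2*G)/(-2065 + G) = 2*G/(-2065 + G))
h(-669) + Q(1667) = 2*(-669)/(-2065 - 669) - 440 = 2*(-669)/(-2734) - 440 = 2*(-669)*(-1/2734) - 440 = 669/1367 - 440 = -600811/1367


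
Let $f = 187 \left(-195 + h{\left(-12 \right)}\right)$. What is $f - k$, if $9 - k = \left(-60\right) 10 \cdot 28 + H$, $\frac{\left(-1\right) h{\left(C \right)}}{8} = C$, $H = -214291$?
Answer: $-249613$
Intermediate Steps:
$h{\left(C \right)} = - 8 C$
$f = -18513$ ($f = 187 \left(-195 - -96\right) = 187 \left(-195 + 96\right) = 187 \left(-99\right) = -18513$)
$k = 231100$ ($k = 9 - \left(\left(-60\right) 10 \cdot 28 - 214291\right) = 9 - \left(\left(-600\right) 28 - 214291\right) = 9 - \left(-16800 - 214291\right) = 9 - -231091 = 9 + 231091 = 231100$)
$f - k = -18513 - 231100 = -249613$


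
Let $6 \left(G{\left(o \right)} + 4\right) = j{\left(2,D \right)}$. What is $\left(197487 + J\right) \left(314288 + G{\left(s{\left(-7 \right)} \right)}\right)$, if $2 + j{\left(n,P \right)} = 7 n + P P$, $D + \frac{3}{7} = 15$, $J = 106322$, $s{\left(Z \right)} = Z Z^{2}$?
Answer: $\frac{4679189658132}{49} \approx 9.5494 \cdot 10^{10}$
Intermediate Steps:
$s{\left(Z \right)} = Z^{3}$
$D = \frac{102}{7}$ ($D = - \frac{3}{7} + 15 = \frac{102}{7} \approx 14.571$)
$j{\left(n,P \right)} = -2 + P^{2} + 7 n$ ($j{\left(n,P \right)} = -2 + \left(7 n + P P\right) = -2 + \left(7 n + P^{2}\right) = -2 + \left(P^{2} + 7 n\right) = -2 + P^{2} + 7 n$)
$G{\left(o \right)} = \frac{1636}{49}$ ($G{\left(o \right)} = -4 + \frac{-2 + \left(\frac{102}{7}\right)^{2} + 7 \cdot 2}{6} = -4 + \frac{-2 + \frac{10404}{49} + 14}{6} = -4 + \frac{1}{6} \cdot \frac{10992}{49} = -4 + \frac{1832}{49} = \frac{1636}{49}$)
$\left(197487 + J\right) \left(314288 + G{\left(s{\left(-7 \right)} \right)}\right) = \left(197487 + 106322\right) \left(314288 + \frac{1636}{49}\right) = 303809 \cdot \frac{15401748}{49} = \frac{4679189658132}{49}$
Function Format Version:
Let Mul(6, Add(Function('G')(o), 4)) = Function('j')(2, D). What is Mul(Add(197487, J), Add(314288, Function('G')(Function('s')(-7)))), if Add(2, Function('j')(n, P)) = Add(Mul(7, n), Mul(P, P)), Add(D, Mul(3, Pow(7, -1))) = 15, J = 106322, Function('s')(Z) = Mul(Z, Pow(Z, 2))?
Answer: Rational(4679189658132, 49) ≈ 9.5494e+10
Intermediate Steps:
Function('s')(Z) = Pow(Z, 3)
D = Rational(102, 7) (D = Add(Rational(-3, 7), 15) = Rational(102, 7) ≈ 14.571)
Function('j')(n, P) = Add(-2, Pow(P, 2), Mul(7, n)) (Function('j')(n, P) = Add(-2, Add(Mul(7, n), Mul(P, P))) = Add(-2, Add(Mul(7, n), Pow(P, 2))) = Add(-2, Add(Pow(P, 2), Mul(7, n))) = Add(-2, Pow(P, 2), Mul(7, n)))
Function('G')(o) = Rational(1636, 49) (Function('G')(o) = Add(-4, Mul(Rational(1, 6), Add(-2, Pow(Rational(102, 7), 2), Mul(7, 2)))) = Add(-4, Mul(Rational(1, 6), Add(-2, Rational(10404, 49), 14))) = Add(-4, Mul(Rational(1, 6), Rational(10992, 49))) = Add(-4, Rational(1832, 49)) = Rational(1636, 49))
Mul(Add(197487, J), Add(314288, Function('G')(Function('s')(-7)))) = Mul(Add(197487, 106322), Add(314288, Rational(1636, 49))) = Mul(303809, Rational(15401748, 49)) = Rational(4679189658132, 49)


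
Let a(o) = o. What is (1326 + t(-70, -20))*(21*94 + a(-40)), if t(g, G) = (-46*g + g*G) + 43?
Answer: 11582726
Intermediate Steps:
t(g, G) = 43 - 46*g + G*g (t(g, G) = (-46*g + G*g) + 43 = 43 - 46*g + G*g)
(1326 + t(-70, -20))*(21*94 + a(-40)) = (1326 + (43 - 46*(-70) - 20*(-70)))*(21*94 - 40) = (1326 + (43 + 3220 + 1400))*(1974 - 40) = (1326 + 4663)*1934 = 5989*1934 = 11582726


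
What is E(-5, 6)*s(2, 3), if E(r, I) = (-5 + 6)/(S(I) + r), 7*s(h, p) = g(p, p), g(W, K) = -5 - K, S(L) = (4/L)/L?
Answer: 18/77 ≈ 0.23377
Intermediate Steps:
S(L) = 4/L²
s(h, p) = -5/7 - p/7 (s(h, p) = (-5 - p)/7 = -5/7 - p/7)
E(r, I) = 1/(r + 4/I²) (E(r, I) = (-5 + 6)/(4/I² + r) = 1/(r + 4/I²))
E(-5, 6)*s(2, 3) = (6²/(4 - 5*6²))*(-5/7 - ⅐*3) = (36/(4 - 5*36))*(-5/7 - 3/7) = (36/(4 - 180))*(-8/7) = (36/(-176))*(-8/7) = (36*(-1/176))*(-8/7) = -9/44*(-8/7) = 18/77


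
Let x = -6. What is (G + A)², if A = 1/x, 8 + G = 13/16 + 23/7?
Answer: 1868689/112896 ≈ 16.552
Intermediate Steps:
G = -437/112 (G = -8 + (13/16 + 23/7) = -8 + 459/112 = -437/112 ≈ -3.9018)
A = -⅙ (A = 1/(-6) = -⅙ ≈ -0.16667)
(G + A)² = (-437/112 - ⅙)² = (-1367/336)² = 1868689/112896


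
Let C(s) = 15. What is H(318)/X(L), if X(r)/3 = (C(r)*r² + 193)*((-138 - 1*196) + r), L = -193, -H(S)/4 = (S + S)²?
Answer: 33708/18409691 ≈ 0.0018310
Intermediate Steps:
H(S) = -16*S² (H(S) = -4*(S + S)² = -4*4*S² = -16*S²)
X(r) = 3*(-334 + r)*(193 + 15*r²) (X(r) = 3*((15*r² + 193)*((-138 - 1*196) + r)) = 3*((193 + 15*r²)*((-138 - 196) + r)) = 3*((193 + 15*r²)*(-334 + r)) = 3*((-334 + r)*(193 + 15*r²)) = 3*(-334 + r)*(193 + 15*r²))
H(318)/X(L) = (-16*318²)/(-193386 - 15030*(-193)² + 45*(-193)³ + 579*(-193)) = (-16*101124)/(-193386 - 15030*37249 + 45*(-7189057) - 111747) = -1617984/(-193386 - 559852470 - 323507565 - 111747) = -1617984/(-883665168) = -1617984*(-1/883665168) = 33708/18409691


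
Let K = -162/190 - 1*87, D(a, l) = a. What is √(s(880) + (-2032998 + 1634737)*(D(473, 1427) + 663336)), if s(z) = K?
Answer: I*√2385932357037595/95 ≈ 5.1417e+5*I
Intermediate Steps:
K = -8346/95 (K = -162*1/190 - 87 = -81/95 - 87 = -8346/95 ≈ -87.853)
s(z) = -8346/95
√(s(880) + (-2032998 + 1634737)*(D(473, 1427) + 663336)) = √(-8346/95 + (-2032998 + 1634737)*(473 + 663336)) = √(-8346/95 - 398261*663809) = √(-8346/95 - 264369236149) = √(-25115077442501/95) = I*√2385932357037595/95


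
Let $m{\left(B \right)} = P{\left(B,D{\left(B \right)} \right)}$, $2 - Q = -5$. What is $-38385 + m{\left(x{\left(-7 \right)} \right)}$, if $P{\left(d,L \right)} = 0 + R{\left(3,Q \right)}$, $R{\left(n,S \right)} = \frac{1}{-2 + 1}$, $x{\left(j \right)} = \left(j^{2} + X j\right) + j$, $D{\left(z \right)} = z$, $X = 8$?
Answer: $-38386$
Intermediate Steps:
$Q = 7$ ($Q = 2 - -5 = 2 + 5 = 7$)
$x{\left(j \right)} = j^{2} + 9 j$ ($x{\left(j \right)} = \left(j^{2} + 8 j\right) + j = j^{2} + 9 j$)
$R{\left(n,S \right)} = -1$ ($R{\left(n,S \right)} = \frac{1}{-1} = -1$)
$P{\left(d,L \right)} = -1$ ($P{\left(d,L \right)} = 0 - 1 = -1$)
$m{\left(B \right)} = -1$
$-38385 + m{\left(x{\left(-7 \right)} \right)} = -38385 - 1 = -38386$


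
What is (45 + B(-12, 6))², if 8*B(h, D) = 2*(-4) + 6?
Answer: 32041/16 ≈ 2002.6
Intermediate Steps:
B(h, D) = -¼ (B(h, D) = (2*(-4) + 6)/8 = (-8 + 6)/8 = (⅛)*(-2) = -¼)
(45 + B(-12, 6))² = (45 - ¼)² = (179/4)² = 32041/16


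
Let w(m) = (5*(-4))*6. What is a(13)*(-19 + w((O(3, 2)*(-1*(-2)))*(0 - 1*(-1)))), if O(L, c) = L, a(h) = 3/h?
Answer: -417/13 ≈ -32.077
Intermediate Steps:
w(m) = -120 (w(m) = -20*6 = -120)
a(13)*(-19 + w((O(3, 2)*(-1*(-2)))*(0 - 1*(-1)))) = (3/13)*(-19 - 120) = (3*(1/13))*(-139) = (3/13)*(-139) = -417/13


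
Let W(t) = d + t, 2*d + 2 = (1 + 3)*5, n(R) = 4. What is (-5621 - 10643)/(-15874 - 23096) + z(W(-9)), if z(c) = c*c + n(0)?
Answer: 86072/19485 ≈ 4.4173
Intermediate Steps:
d = 9 (d = -1 + ((1 + 3)*5)/2 = -1 + (4*5)/2 = -1 + (1/2)*20 = -1 + 10 = 9)
W(t) = 9 + t
z(c) = 4 + c**2 (z(c) = c*c + 4 = c**2 + 4 = 4 + c**2)
(-5621 - 10643)/(-15874 - 23096) + z(W(-9)) = (-5621 - 10643)/(-15874 - 23096) + (4 + (9 - 9)**2) = -16264/(-38970) + (4 + 0**2) = -16264*(-1/38970) + (4 + 0) = 8132/19485 + 4 = 86072/19485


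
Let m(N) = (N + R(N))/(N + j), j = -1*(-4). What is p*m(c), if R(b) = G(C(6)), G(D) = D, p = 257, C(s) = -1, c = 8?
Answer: 1799/12 ≈ 149.92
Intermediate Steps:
R(b) = -1
j = 4
m(N) = (-1 + N)/(4 + N) (m(N) = (N - 1)/(N + 4) = (-1 + N)/(4 + N))
p*m(c) = 257*((-1 + 8)/(4 + 8)) = 257*(7/12) = 1799/12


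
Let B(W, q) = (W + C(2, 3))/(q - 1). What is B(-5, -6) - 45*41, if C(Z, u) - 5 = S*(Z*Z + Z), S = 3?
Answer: -12933/7 ≈ -1847.6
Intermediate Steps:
C(Z, u) = 5 + 3*Z + 3*Z**2 (C(Z, u) = 5 + 3*(Z*Z + Z) = 5 + 3*(Z**2 + Z) = 5 + 3*(Z + Z**2) = 5 + (3*Z + 3*Z**2) = 5 + 3*Z + 3*Z**2)
B(W, q) = (23 + W)/(-1 + q) (B(W, q) = (W + (5 + 3*2 + 3*2**2))/(q - 1) = (W + (5 + 6 + 3*4))/(-1 + q) = (W + (5 + 6 + 12))/(-1 + q) = (W + 23)/(-1 + q) = (23 + W)/(-1 + q))
B(-5, -6) - 45*41 = (23 - 5)/(-1 - 6) - 45*41 = 18/(-7) - 1845 = -1/7*18 - 1845 = -18/7 - 1845 = -12933/7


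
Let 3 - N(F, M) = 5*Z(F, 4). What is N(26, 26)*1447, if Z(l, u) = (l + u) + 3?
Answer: -234414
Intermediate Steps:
Z(l, u) = 3 + l + u
N(F, M) = -32 - 5*F (N(F, M) = 3 - 5*(3 + F + 4) = 3 - 5*(7 + F) = 3 - (35 + 5*F) = 3 + (-35 - 5*F) = -32 - 5*F)
N(26, 26)*1447 = (-32 - 5*26)*1447 = (-32 - 130)*1447 = -162*1447 = -234414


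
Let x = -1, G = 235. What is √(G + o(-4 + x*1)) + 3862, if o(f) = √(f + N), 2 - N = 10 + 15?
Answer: 3862 + √(235 + 2*I*√7) ≈ 3877.3 + 0.17258*I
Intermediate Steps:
N = -23 (N = 2 - (10 + 15) = 2 - 1*25 = 2 - 25 = -23)
o(f) = √(-23 + f) (o(f) = √(f - 23) = √(-23 + f))
√(G + o(-4 + x*1)) + 3862 = √(235 + √(-23 + (-4 - 1*1))) + 3862 = √(235 + √(-23 + (-4 - 1))) + 3862 = √(235 + √(-23 - 5)) + 3862 = √(235 + √(-28)) + 3862 = √(235 + 2*I*√7) + 3862 = 3862 + √(235 + 2*I*√7)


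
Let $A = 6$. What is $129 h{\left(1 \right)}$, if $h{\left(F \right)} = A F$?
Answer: $774$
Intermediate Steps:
$h{\left(F \right)} = 6 F$
$129 h{\left(1 \right)} = 129 \cdot 6 \cdot 1 = 129 \cdot 6 = 774$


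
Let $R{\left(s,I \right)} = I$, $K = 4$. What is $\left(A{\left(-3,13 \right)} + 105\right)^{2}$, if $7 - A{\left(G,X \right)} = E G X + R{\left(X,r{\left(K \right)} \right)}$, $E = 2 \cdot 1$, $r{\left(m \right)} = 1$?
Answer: $35721$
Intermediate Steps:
$E = 2$
$A{\left(G,X \right)} = 6 - 2 G X$ ($A{\left(G,X \right)} = 7 - \left(2 G X + 1\right) = 7 - \left(1 + 2 G X\right) = 6 - 2 G X$)
$\left(A{\left(-3,13 \right)} + 105\right)^{2} = \left(\left(6 - \left(-6\right) 13\right) + 105\right)^{2} = \left(\left(6 + 78\right) + 105\right)^{2} = \left(84 + 105\right)^{2} = 189^{2} = 35721$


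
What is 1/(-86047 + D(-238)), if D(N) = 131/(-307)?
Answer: -307/26416560 ≈ -1.1621e-5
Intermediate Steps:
D(N) = -131/307 (D(N) = 131*(-1/307) = -131/307)
1/(-86047 + D(-238)) = 1/(-86047 - 131/307) = 1/(-26416560/307) = -307/26416560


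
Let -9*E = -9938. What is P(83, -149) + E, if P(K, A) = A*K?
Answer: -101365/9 ≈ -11263.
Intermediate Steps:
E = 9938/9 (E = -⅑*(-9938) = 9938/9 ≈ 1104.2)
P(83, -149) + E = -149*83 + 9938/9 = -12367 + 9938/9 = -101365/9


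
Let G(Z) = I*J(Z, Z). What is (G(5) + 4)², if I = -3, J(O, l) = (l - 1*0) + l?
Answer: 676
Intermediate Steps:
J(O, l) = 2*l (J(O, l) = (l + 0) + l = l + l = 2*l)
G(Z) = -6*Z
(G(5) + 4)² = (-6*5 + 4)² = (-30 + 4)² = (-26)² = 676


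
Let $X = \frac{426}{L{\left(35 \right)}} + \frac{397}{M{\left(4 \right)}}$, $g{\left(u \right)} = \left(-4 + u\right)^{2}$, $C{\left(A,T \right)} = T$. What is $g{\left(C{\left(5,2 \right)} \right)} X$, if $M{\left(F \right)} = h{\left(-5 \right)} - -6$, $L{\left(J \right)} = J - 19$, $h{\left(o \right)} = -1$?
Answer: $\frac{4241}{10} \approx 424.1$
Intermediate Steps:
$L{\left(J \right)} = -19 + J$ ($L{\left(J \right)} = J - 19 = -19 + J$)
$M{\left(F \right)} = 5$ ($M{\left(F \right)} = -1 - -6 = -1 + 6 = 5$)
$X = \frac{4241}{40}$ ($X = \frac{426}{-19 + 35} + \frac{397}{5} = \frac{426}{16} + 397 \cdot \frac{1}{5} = 426 \cdot \frac{1}{16} + \frac{397}{5} = \frac{213}{8} + \frac{397}{5} = \frac{4241}{40} \approx 106.03$)
$g{\left(C{\left(5,2 \right)} \right)} X = \left(-4 + 2\right)^{2} \cdot \frac{4241}{40} = \left(-2\right)^{2} \cdot \frac{4241}{40} = 4 \cdot \frac{4241}{40} = \frac{4241}{10}$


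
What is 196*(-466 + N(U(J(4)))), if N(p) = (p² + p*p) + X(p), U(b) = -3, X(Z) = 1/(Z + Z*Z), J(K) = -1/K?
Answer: -263326/3 ≈ -87775.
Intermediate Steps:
X(Z) = 1/(Z + Z²)
N(p) = 2*p² + 1/(p*(1 + p)) (N(p) = (p² + p*p) + 1/(p*(1 + p)) = (p² + p²) + 1/(p*(1 + p)) = 2*p² + 1/(p*(1 + p)))
196*(-466 + N(U(J(4)))) = 196*(-466 + (1 + 2*(-3)³*(1 - 3))/((-3)*(1 - 3))) = 196*(-466 - ⅓*(1 + 2*(-27)*(-2))/(-2)) = 196*(-466 - ⅓*(-½)*(1 + 108)) = 196*(-466 - ⅓*(-½)*109) = 196*(-466 + 109/6) = 196*(-2687/6) = -263326/3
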